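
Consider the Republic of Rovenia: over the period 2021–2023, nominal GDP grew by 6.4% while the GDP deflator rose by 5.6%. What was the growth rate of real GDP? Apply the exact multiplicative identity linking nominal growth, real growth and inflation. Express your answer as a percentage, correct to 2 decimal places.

(1 + g_nom) = (1 + g_real)(1 + π), so g_real = 1.0640 / 1.0560 − 1 = 0.00758.

0.76%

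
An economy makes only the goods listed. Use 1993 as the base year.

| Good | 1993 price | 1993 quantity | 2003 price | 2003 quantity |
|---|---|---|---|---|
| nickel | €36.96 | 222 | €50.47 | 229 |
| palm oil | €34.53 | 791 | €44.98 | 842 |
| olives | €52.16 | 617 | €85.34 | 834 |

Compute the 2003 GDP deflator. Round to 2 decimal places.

148.82

Nominal GDP 2003 = 50.47·229 + 44.98·842 + 85.34·834 = 120604.35.
Real GDP 2003 (at 1993 prices) = 36.96·229 + 34.53·842 + 52.16·834 = 81039.54.
Deflator = Nominal/Real × 100 = 120604.35/81039.54 × 100 = 148.822.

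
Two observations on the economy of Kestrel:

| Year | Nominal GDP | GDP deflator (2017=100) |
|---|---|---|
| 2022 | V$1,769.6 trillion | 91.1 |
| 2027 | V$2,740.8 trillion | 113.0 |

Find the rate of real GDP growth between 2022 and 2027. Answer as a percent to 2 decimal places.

Deflate each year: 2022 → 1769.6/0.911 = 1942.48; 2027 → 2740.8/1.130 = 2425.49.
So real GDP changed by 2425.49/1942.48 − 1 = 0.2487, i.e. 24.87%.

24.87%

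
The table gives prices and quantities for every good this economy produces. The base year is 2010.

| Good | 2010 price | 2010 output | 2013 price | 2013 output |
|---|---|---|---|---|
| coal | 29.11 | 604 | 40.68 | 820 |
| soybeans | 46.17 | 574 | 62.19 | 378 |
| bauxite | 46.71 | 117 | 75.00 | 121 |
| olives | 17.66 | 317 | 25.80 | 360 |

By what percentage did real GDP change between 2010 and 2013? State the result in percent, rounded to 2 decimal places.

-3.29%

Real GDP 2010 = Nominal GDP 2010 = 29.11·604 + 46.17·574 + 46.71·117 + 17.66·317 = 55147.31.
Real GDP 2013 (at 2010 prices) = 29.11·820 + 46.17·378 + 46.71·121 + 17.66·360 = 53331.97.
Real growth = 53331.97/55147.31 − 1 = -0.0329.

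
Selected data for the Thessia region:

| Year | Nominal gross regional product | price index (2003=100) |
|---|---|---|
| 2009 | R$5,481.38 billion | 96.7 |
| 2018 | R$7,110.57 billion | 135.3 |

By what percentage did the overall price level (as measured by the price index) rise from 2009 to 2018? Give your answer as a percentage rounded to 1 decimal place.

39.9%

Price-level change = 135.3 / 96.7 − 1 = 0.3992.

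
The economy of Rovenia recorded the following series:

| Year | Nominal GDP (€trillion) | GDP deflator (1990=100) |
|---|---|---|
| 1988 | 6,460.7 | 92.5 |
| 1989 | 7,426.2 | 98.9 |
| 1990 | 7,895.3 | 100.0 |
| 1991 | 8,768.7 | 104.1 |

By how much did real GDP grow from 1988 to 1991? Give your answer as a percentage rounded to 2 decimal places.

Real GDP 1988 = 6460.7/0.925 = 6984.54.
Real GDP 1991 = 8768.7/1.041 = 8423.34.
Change = 8423.34/6984.54 − 1 = 0.2060.

20.60%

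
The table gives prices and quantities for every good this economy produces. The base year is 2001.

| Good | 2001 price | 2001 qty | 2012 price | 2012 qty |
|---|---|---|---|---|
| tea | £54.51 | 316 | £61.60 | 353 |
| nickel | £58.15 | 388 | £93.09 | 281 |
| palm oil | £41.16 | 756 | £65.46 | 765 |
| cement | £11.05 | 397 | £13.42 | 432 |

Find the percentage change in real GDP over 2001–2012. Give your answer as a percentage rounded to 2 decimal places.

-4.58%

Real GDP 2001 = Nominal GDP 2001 = 54.51·316 + 58.15·388 + 41.16·756 + 11.05·397 = 75291.17.
Real GDP 2012 (at 2001 prices) = 54.51·353 + 58.15·281 + 41.16·765 + 11.05·432 = 71843.18.
Real growth = 71843.18/75291.17 − 1 = -0.0458.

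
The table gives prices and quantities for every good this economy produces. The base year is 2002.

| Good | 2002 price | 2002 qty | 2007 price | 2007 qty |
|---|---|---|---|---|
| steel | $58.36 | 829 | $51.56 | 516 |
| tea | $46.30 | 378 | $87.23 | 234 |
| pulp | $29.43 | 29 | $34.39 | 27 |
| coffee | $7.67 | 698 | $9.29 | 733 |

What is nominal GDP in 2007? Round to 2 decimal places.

Nominal GDP 2007 = Σ (p_2007 × q_2007) = 51.56·516 + 87.23·234 + 34.39·27 + 9.29·733 = 54754.88.

$54754.88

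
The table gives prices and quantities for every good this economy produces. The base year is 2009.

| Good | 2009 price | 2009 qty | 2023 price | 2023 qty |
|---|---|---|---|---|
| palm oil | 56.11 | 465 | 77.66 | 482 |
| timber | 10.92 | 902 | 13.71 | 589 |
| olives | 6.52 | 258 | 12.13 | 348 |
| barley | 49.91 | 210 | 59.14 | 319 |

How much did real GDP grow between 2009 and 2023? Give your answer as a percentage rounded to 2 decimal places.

7.41%

Real GDP 2009 = Nominal GDP 2009 = 56.11·465 + 10.92·902 + 6.52·258 + 49.91·210 = 48104.25.
Real GDP 2023 (at 2009 prices) = 56.11·482 + 10.92·589 + 6.52·348 + 49.91·319 = 51667.15.
Real growth = 51667.15/48104.25 − 1 = 0.0741.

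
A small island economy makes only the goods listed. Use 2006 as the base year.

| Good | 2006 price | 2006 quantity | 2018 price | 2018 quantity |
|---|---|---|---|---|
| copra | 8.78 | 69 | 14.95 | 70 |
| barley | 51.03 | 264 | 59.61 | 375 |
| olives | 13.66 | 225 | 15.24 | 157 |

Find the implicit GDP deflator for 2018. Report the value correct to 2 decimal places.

117.80

Nominal GDP 2018 = 14.95·70 + 59.61·375 + 15.24·157 = 25792.93.
Real GDP 2018 (at 2006 prices) = 8.78·70 + 51.03·375 + 13.66·157 = 21895.47.
Deflator = Nominal/Real × 100 = 25792.93/21895.47 × 100 = 117.800.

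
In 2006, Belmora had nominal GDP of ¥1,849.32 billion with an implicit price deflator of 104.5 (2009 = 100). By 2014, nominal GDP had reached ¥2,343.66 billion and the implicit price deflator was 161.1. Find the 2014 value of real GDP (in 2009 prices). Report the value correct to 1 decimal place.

Real GDP = Nominal / (implicit price deflator/100) = 2343.66 / 1.611 = 1454.79.

¥1,454.8 billion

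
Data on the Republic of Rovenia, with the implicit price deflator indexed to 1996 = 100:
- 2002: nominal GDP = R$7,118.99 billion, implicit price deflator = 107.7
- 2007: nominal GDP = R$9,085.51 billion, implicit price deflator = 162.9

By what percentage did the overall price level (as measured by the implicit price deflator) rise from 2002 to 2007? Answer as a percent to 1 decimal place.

Price-level change = 162.9 / 107.7 − 1 = 0.5125.

51.3%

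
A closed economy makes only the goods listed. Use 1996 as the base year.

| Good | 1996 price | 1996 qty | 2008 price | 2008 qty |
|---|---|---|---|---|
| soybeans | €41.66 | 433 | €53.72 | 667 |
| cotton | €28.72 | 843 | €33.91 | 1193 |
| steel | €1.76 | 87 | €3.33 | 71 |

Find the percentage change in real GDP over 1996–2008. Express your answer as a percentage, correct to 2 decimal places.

46.63%

Real GDP 1996 = Nominal GDP 1996 = 41.66·433 + 28.72·843 + 1.76·87 = 42402.86.
Real GDP 2008 (at 1996 prices) = 41.66·667 + 28.72·1193 + 1.76·71 = 62175.14.
Real growth = 62175.14/42402.86 − 1 = 0.4663.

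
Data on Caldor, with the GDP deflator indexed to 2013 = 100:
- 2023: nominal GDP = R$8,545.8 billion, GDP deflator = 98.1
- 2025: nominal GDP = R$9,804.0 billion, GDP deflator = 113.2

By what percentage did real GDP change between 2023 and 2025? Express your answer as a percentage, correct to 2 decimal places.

Real GDP 2023 = 8545.8 / 0.981 = 8711.31.
Real GDP 2025 = 9804.0 / 1.132 = 8660.78.
Real growth = 8660.78 / 8711.31 − 1 = -0.0058.

-0.58%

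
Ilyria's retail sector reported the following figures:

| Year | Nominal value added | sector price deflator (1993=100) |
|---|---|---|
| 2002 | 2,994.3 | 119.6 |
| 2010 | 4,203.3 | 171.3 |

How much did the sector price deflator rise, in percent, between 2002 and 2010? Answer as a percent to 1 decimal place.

43.2%

Price-level change = 171.3 / 119.6 − 1 = 0.4323.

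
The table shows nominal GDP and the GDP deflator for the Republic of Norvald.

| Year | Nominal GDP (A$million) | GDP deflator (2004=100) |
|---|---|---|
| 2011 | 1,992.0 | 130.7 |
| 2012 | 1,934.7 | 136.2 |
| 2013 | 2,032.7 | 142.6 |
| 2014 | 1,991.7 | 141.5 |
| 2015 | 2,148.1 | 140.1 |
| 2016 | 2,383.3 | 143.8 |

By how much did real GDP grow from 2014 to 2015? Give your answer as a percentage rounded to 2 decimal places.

8.93%

Real GDP 2014 = 1991.7/1.415 = 1407.56.
Real GDP 2015 = 2148.1/1.401 = 1533.26.
Change = 1533.26/1407.56 − 1 = 0.0893.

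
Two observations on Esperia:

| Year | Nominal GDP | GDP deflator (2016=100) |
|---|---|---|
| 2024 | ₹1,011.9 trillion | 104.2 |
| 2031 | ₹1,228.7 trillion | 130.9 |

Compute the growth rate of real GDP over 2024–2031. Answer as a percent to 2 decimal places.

-3.34%

Real GDP 2024 = 1011.9 / 1.042 = 971.11.
Real GDP 2031 = 1228.7 / 1.309 = 938.66.
Real growth = 938.66 / 971.11 − 1 = -0.0334.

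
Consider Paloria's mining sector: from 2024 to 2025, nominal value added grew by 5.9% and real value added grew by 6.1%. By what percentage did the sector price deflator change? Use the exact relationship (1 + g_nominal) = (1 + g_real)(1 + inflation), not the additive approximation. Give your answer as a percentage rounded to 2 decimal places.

(1 + g_nom) = (1 + g_real)(1 + π), so π = 1.0590 / 1.0610 − 1 = -0.00189.

-0.19%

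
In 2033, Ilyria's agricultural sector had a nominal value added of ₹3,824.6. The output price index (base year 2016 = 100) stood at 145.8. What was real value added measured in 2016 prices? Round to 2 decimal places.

₹2,623.18

Real value added = Nominal / (output price index/100) = 3824.6 / 1.458 = 2623.18.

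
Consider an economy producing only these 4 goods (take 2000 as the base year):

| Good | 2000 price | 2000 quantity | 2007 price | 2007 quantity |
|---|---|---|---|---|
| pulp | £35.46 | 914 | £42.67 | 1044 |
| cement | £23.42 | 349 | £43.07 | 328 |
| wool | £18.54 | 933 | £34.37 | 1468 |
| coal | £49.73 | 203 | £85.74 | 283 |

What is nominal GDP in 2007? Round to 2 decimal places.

£133394.02

Nominal GDP 2007 = Σ (p_2007 × q_2007) = 42.67·1044 + 43.07·328 + 34.37·1468 + 85.74·283 = 133394.02.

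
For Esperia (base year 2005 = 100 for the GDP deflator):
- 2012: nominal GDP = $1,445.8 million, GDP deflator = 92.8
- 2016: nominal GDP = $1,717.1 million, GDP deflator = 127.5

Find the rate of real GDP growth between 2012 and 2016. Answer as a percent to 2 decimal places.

Real GDP 2012 = 1445.8 / 0.928 = 1557.97.
Real GDP 2016 = 1717.1 / 1.275 = 1346.75.
Real growth = 1346.75 / 1557.97 − 1 = -0.1356.

-13.56%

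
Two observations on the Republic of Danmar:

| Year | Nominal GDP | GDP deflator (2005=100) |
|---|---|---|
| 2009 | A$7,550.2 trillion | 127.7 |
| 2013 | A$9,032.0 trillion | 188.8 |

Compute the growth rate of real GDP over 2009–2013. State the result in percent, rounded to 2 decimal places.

-19.09%

Real GDP 2009 = 7550.2 / 1.277 = 5912.45.
Real GDP 2013 = 9032.0 / 1.888 = 4783.90.
Real growth = 4783.90 / 5912.45 − 1 = -0.1909.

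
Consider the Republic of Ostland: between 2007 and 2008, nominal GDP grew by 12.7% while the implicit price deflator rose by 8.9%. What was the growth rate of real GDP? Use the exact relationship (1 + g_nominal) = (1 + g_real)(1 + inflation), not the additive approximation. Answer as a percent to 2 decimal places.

3.49%

(1 + g_nom) = (1 + g_real)(1 + π), so g_real = 1.1270 / 1.0890 − 1 = 0.03489.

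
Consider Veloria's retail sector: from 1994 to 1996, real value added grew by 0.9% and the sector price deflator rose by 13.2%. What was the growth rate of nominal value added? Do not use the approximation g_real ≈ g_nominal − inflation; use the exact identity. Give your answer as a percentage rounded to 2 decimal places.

(1 + g_nom) = (1 + g_real)(1 + π) = 1.0090 × 1.1320 = 1.14219.

14.22%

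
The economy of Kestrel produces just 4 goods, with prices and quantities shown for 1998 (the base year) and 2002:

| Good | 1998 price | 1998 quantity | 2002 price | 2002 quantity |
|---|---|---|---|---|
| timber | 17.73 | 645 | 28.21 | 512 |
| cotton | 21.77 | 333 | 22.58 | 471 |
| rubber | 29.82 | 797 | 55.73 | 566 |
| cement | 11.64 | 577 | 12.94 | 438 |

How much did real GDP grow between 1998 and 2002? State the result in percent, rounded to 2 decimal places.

-15.99%

Real GDP 1998 = Nominal GDP 1998 = 17.73·645 + 21.77·333 + 29.82·797 + 11.64·577 = 49168.08.
Real GDP 2002 (at 1998 prices) = 17.73·512 + 21.77·471 + 29.82·566 + 11.64·438 = 41307.87.
Real growth = 41307.87/49168.08 − 1 = -0.1599.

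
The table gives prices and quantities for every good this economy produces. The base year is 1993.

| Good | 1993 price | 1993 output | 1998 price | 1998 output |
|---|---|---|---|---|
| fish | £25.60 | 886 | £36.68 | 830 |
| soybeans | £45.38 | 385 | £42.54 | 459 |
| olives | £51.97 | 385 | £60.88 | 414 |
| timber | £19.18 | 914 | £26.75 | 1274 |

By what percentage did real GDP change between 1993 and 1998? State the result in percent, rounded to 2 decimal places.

13.30%

Real GDP 1993 = Nominal GDP 1993 = 25.60·886 + 45.38·385 + 51.97·385 + 19.18·914 = 77691.87.
Real GDP 1998 (at 1993 prices) = 25.60·830 + 45.38·459 + 51.97·414 + 19.18·1274 = 88028.32.
Real growth = 88028.32/77691.87 − 1 = 0.1330.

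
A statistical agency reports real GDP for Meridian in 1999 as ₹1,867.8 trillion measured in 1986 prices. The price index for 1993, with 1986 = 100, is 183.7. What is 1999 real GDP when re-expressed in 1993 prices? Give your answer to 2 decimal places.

Real GDP in 1993 prices = Real GDP in 1986 prices × (P_1993/P_1986) = 1867.8 × 1.837 = 3431.15.

₹3,431.15 trillion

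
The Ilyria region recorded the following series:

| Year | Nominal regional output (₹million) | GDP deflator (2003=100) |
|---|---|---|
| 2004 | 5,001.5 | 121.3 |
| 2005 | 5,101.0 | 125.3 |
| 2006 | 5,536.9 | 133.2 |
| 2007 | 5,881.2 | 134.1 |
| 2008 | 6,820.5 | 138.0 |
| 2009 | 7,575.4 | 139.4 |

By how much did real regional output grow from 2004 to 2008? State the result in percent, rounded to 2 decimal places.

19.87%

Real regional output 2004 = 5001.5/1.213 = 4123.25.
Real regional output 2008 = 6820.5/1.380 = 4942.39.
Change = 4942.39/4123.25 − 1 = 0.1987.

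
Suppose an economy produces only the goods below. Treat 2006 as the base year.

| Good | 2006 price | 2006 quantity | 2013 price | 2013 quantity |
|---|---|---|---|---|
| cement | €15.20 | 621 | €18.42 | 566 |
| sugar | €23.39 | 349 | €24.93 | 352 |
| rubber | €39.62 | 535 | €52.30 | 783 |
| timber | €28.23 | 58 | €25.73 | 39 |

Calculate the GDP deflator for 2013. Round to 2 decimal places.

Nominal GDP 2013 = 18.42·566 + 24.93·352 + 52.30·783 + 25.73·39 = 61155.45.
Real GDP 2013 (at 2006 prices) = 15.20·566 + 23.39·352 + 39.62·783 + 28.23·39 = 48959.91.
Deflator = Nominal/Real × 100 = 61155.45/48959.91 × 100 = 124.909.

124.91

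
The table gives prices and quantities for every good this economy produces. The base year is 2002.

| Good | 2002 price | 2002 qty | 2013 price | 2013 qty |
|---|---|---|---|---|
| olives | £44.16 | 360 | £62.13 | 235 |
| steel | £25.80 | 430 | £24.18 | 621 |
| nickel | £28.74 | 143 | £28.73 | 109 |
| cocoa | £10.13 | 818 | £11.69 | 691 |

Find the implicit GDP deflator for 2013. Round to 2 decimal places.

Nominal GDP 2013 = 62.13·235 + 24.18·621 + 28.73·109 + 11.69·691 = 40825.69.
Real GDP 2013 (at 2002 prices) = 44.16·235 + 25.80·621 + 28.74·109 + 10.13·691 = 36531.89.
Deflator = Nominal/Real × 100 = 40825.69/36531.89 × 100 = 111.754.

111.75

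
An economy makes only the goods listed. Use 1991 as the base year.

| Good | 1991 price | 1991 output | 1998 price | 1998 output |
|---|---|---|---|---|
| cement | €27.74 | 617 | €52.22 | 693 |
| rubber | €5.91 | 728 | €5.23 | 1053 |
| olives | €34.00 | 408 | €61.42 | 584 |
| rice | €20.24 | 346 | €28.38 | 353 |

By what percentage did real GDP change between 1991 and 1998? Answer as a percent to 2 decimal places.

Real GDP 1991 = Nominal GDP 1991 = 27.74·617 + 5.91·728 + 34.00·408 + 20.24·346 = 42293.10.
Real GDP 1998 (at 1991 prices) = 27.74·693 + 5.91·1053 + 34.00·584 + 20.24·353 = 52447.77.
Real growth = 52447.77/42293.10 − 1 = 0.2401.

24.01%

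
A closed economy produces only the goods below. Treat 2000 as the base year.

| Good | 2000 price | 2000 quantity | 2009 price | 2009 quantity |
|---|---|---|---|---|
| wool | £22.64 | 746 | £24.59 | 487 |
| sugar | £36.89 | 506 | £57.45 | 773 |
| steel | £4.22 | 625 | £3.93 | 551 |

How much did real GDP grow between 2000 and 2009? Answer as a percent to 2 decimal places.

9.62%

Real GDP 2000 = Nominal GDP 2000 = 22.64·746 + 36.89·506 + 4.22·625 = 38193.28.
Real GDP 2009 (at 2000 prices) = 22.64·487 + 36.89·773 + 4.22·551 = 41866.87.
Real growth = 41866.87/38193.28 − 1 = 0.0962.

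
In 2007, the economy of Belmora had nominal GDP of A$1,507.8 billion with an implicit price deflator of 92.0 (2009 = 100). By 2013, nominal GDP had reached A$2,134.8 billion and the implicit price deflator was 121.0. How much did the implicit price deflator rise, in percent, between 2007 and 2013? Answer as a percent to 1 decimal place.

31.5%

Price-level change = 121.0 / 92.0 − 1 = 0.3152.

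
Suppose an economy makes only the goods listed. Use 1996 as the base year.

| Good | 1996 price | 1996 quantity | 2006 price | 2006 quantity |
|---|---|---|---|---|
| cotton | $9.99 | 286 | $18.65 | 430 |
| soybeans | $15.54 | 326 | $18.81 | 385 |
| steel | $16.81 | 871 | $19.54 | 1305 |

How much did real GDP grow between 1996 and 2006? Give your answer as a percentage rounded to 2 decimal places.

42.77%

Real GDP 1996 = Nominal GDP 1996 = 9.99·286 + 15.54·326 + 16.81·871 = 22564.69.
Real GDP 2006 (at 1996 prices) = 9.99·430 + 15.54·385 + 16.81·1305 = 32215.65.
Real growth = 32215.65/22564.69 − 1 = 0.4277.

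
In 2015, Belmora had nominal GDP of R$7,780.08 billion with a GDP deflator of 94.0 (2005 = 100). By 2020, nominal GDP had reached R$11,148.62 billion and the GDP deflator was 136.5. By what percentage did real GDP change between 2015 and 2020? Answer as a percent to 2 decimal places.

Real GDP 2015 = 7780.08 / 0.940 = 8276.68.
Real GDP 2020 = 11148.62 / 1.365 = 8167.49.
Real growth = 8167.49 / 8276.68 − 1 = -0.0132.

-1.32%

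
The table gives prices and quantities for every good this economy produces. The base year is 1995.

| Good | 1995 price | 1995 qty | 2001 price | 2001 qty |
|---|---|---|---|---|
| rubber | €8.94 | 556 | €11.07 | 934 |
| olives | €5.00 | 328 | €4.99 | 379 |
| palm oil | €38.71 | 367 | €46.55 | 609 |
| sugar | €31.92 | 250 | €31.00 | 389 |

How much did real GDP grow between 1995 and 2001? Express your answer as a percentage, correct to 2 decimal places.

Real GDP 1995 = Nominal GDP 1995 = 8.94·556 + 5.00·328 + 38.71·367 + 31.92·250 = 28797.21.
Real GDP 2001 (at 1995 prices) = 8.94·934 + 5.00·379 + 38.71·609 + 31.92·389 = 46236.23.
Real growth = 46236.23/28797.21 − 1 = 0.6056.

60.56%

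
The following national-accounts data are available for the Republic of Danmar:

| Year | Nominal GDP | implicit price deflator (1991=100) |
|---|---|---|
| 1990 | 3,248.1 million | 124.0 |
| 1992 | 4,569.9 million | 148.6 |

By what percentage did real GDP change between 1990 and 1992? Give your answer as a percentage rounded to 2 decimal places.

17.40%

Deflate each year: 1990 → 3248.1/1.240 = 2619.44; 1992 → 4569.9/1.486 = 3075.30.
So real GDP changed by 3075.30/2619.44 − 1 = 0.1740, i.e. 17.40%.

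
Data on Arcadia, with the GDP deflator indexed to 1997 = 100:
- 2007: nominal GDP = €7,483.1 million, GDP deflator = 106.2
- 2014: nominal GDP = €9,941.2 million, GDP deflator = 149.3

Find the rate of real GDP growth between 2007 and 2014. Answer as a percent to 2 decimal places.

Real GDP 2007 = 7483.1 / 1.062 = 7046.23.
Real GDP 2014 = 9941.2 / 1.493 = 6658.54.
Real growth = 6658.54 / 7046.23 − 1 = -0.0550.

-5.50%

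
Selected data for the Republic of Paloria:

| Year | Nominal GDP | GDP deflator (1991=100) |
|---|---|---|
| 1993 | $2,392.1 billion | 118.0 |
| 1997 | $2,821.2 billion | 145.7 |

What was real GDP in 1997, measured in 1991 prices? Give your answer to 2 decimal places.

$1,936.31 billion

Real GDP = Nominal / (GDP deflator/100) = 2821.2 / 1.457 = 1936.31.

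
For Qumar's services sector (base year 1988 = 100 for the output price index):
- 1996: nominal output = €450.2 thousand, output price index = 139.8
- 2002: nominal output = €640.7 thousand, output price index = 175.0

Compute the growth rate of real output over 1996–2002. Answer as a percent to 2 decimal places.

13.69%

Deflate each year: 1996 → 450.2/1.398 = 322.03; 2002 → 640.7/1.750 = 366.11.
So real output changed by 366.11/322.03 − 1 = 0.1369, i.e. 13.69%.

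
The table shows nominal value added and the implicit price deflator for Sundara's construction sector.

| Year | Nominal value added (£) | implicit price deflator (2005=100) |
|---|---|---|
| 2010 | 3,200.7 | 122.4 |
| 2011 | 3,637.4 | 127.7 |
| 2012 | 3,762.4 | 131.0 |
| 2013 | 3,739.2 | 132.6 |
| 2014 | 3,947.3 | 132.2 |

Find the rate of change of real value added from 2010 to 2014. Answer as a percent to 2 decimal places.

14.18%

Real value added 2010 = 3200.7/1.224 = 2614.95.
Real value added 2014 = 3947.3/1.322 = 2985.85.
Change = 2985.85/2614.95 − 1 = 0.1418.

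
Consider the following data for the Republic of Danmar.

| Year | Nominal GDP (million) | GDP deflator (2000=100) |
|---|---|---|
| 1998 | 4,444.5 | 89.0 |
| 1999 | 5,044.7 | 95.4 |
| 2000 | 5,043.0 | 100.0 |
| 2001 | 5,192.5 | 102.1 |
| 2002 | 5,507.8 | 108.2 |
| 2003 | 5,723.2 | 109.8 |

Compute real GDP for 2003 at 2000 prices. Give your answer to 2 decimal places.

5,212.39 million

Real GDP 2003 = 5723.2 / 1.098 = 5212.39.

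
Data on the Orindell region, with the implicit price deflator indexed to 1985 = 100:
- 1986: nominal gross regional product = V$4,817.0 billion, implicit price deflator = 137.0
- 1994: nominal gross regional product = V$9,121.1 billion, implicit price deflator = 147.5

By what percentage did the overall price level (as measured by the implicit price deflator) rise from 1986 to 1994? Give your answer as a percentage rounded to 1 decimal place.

Price-level change = 147.5 / 137.0 − 1 = 0.0766.

7.7%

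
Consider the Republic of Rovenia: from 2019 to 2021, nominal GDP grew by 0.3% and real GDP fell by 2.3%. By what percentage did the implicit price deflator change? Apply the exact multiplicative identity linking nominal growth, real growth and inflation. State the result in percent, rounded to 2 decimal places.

2.66%

(1 + g_nom) = (1 + g_real)(1 + π), so π = 1.0030 / 0.9770 − 1 = 0.02661.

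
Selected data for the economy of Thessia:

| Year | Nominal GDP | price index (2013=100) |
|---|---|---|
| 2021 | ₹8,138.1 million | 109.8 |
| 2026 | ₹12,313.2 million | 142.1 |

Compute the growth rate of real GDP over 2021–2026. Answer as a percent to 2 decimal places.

16.91%

Deflate each year: 2021 → 8138.1/1.098 = 7411.75; 2026 → 12313.2/1.421 = 8665.17.
So real GDP changed by 8665.17/7411.75 − 1 = 0.1691, i.e. 16.91%.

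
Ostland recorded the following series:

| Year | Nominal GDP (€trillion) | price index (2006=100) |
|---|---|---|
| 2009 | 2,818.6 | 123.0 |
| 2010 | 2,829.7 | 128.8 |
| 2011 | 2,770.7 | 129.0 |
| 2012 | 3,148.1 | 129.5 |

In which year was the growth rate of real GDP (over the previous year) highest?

2012

2010: real = 2829.7/1.288 = 2196.97; growth vs 2009 (2291.54) = -4.13%.
2011: real = 2770.7/1.290 = 2147.83; growth vs 2010 (2196.97) = -2.24%.
2012: real = 3148.1/1.295 = 2430.97; growth vs 2011 (2147.83) = 13.18%.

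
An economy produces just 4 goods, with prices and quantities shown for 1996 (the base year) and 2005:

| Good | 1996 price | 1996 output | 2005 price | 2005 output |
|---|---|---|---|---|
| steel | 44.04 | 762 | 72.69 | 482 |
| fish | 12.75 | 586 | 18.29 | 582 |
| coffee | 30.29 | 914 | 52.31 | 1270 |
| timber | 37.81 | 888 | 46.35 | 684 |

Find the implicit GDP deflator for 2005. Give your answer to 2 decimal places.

154.68

Nominal GDP 2005 = 72.69·482 + 18.29·582 + 52.31·1270 + 46.35·684 = 143818.46.
Real GDP 2005 (at 1996 prices) = 44.04·482 + 12.75·582 + 30.29·1270 + 37.81·684 = 92978.12.
Deflator = Nominal/Real × 100 = 143818.46/92978.12 × 100 = 154.680.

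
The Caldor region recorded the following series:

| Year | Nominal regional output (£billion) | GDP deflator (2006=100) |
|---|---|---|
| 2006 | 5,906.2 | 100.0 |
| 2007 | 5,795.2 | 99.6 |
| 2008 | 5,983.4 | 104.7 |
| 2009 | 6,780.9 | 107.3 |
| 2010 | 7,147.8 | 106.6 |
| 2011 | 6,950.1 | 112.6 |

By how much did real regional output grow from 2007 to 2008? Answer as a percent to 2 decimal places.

-1.78%

Real regional output 2007 = 5795.2/0.996 = 5818.47.
Real regional output 2008 = 5983.4/1.047 = 5714.80.
Change = 5714.80/5818.47 − 1 = -0.0178.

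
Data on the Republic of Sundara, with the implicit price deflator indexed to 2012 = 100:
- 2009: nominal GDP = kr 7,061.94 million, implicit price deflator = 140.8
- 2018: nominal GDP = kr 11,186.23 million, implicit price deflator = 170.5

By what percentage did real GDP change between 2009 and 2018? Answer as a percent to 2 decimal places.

Deflate each year: 2009 → 7061.94/1.408 = 5015.58; 2018 → 11186.23/1.705 = 6560.84.
So real GDP changed by 6560.84/5015.58 − 1 = 0.3081, i.e. 30.81%.

30.81%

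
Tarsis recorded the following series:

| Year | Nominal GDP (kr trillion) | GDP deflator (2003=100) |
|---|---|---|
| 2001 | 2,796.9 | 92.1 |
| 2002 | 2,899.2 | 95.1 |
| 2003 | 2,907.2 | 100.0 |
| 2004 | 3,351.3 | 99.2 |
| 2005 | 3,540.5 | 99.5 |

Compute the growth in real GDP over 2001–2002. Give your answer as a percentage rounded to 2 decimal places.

0.39%

Real GDP 2001 = 2796.9/0.921 = 3036.81.
Real GDP 2002 = 2899.2/0.951 = 3048.58.
Change = 3048.58/3036.81 − 1 = 0.0039.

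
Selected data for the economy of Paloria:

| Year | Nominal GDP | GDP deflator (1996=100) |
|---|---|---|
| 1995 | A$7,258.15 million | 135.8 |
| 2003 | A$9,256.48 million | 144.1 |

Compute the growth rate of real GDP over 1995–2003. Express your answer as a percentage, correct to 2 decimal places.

Real GDP 1995 = 7258.15 / 1.358 = 5344.73.
Real GDP 2003 = 9256.48 / 1.441 = 6423.65.
Real growth = 6423.65 / 5344.73 − 1 = 0.2019.

20.19%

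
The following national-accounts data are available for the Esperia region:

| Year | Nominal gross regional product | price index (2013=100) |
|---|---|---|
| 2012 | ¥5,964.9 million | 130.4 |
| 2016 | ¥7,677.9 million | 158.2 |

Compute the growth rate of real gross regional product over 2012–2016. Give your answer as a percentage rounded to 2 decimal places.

6.10%

Real gross regional product 2012 = 5964.9 / 1.304 = 4574.31.
Real gross regional product 2016 = 7677.9 / 1.582 = 4853.29.
Real growth = 4853.29 / 4574.31 − 1 = 0.0610.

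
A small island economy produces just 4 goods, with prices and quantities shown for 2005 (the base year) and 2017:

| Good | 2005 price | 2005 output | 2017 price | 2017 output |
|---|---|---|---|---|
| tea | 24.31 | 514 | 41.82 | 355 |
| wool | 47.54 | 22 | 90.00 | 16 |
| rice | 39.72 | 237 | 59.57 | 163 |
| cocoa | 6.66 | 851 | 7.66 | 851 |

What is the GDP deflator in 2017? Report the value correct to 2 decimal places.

151.00

Nominal GDP 2017 = 41.82·355 + 90.00·16 + 59.57·163 + 7.66·851 = 32514.67.
Real GDP 2017 (at 2005 prices) = 24.31·355 + 47.54·16 + 39.72·163 + 6.66·851 = 21532.71.
Deflator = Nominal/Real × 100 = 32514.67/21532.71 × 100 = 151.001.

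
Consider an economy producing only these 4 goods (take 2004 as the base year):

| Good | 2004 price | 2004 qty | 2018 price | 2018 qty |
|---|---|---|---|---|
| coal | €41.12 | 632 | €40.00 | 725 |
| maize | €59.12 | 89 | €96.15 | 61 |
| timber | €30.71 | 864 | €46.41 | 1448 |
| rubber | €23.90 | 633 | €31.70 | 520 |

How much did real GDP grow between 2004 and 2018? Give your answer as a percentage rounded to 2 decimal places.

23.87%

Real GDP 2004 = Nominal GDP 2004 = 41.12·632 + 59.12·89 + 30.71·864 + 23.90·633 = 72911.66.
Real GDP 2018 (at 2004 prices) = 41.12·725 + 59.12·61 + 30.71·1448 + 23.90·520 = 90314.40.
Real growth = 90314.40/72911.66 − 1 = 0.2387.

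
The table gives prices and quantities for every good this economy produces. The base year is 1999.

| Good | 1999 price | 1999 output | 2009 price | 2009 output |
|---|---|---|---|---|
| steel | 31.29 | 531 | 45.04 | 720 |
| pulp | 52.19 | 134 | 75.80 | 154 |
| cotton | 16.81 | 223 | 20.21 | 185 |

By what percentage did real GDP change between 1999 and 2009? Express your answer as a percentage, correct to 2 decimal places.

23.10%

Real GDP 1999 = Nominal GDP 1999 = 31.29·531 + 52.19·134 + 16.81·223 = 27357.08.
Real GDP 2009 (at 1999 prices) = 31.29·720 + 52.19·154 + 16.81·185 = 33675.91.
Real growth = 33675.91/27357.08 − 1 = 0.2310.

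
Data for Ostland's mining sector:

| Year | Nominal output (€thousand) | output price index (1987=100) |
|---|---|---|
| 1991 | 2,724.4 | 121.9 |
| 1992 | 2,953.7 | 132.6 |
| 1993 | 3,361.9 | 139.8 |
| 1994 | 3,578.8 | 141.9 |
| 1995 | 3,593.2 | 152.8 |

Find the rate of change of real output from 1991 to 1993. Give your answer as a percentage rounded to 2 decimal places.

7.60%

Real output 1991 = 2724.4/1.219 = 2234.95.
Real output 1993 = 3361.9/1.398 = 2404.79.
Change = 2404.79/2234.95 − 1 = 0.0760.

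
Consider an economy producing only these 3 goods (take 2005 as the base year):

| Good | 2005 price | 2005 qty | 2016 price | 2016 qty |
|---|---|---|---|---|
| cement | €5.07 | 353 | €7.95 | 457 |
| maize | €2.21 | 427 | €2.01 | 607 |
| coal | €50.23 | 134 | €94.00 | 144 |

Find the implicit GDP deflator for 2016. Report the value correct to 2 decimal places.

Nominal GDP 2016 = 7.95·457 + 2.01·607 + 94.00·144 = 18389.22.
Real GDP 2016 (at 2005 prices) = 5.07·457 + 2.21·607 + 50.23·144 = 10891.58.
Deflator = Nominal/Real × 100 = 18389.22/10891.58 × 100 = 168.839.

168.84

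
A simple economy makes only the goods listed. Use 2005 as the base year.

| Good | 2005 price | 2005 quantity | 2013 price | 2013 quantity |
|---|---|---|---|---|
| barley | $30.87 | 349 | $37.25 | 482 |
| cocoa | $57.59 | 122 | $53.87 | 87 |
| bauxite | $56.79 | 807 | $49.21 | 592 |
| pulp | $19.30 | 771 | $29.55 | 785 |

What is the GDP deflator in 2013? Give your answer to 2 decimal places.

109.19

Nominal GDP 2013 = 37.25·482 + 53.87·87 + 49.21·592 + 29.55·785 = 74970.26.
Real GDP 2013 (at 2005 prices) = 30.87·482 + 57.59·87 + 56.79·592 + 19.30·785 = 68659.85.
Deflator = Nominal/Real × 100 = 74970.26/68659.85 × 100 = 109.191.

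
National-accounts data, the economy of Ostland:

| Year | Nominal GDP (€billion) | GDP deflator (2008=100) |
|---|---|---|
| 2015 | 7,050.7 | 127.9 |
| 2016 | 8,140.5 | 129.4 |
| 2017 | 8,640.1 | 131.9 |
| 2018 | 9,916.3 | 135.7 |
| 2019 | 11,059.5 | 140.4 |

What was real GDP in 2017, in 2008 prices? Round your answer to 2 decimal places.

€6,550.49 billion

Real GDP 2017 = 8640.1 / 1.319 = 6550.49.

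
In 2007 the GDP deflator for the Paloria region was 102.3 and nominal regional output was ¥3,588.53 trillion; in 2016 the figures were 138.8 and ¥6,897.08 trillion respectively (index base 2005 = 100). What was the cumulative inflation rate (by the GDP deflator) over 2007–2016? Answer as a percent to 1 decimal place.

35.7%

Price-level change = 138.8 / 102.3 − 1 = 0.3568.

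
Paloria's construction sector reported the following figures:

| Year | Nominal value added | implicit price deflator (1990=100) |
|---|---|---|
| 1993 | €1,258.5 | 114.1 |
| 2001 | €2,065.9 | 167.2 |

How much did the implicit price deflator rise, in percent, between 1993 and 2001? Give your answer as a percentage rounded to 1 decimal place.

46.5%

Price-level change = 167.2 / 114.1 − 1 = 0.4654.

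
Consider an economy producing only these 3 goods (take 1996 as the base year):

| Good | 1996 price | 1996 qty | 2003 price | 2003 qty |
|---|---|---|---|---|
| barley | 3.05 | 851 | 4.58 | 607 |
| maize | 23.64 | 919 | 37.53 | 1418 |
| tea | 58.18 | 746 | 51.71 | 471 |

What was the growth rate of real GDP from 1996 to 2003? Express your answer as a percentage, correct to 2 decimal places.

Real GDP 1996 = Nominal GDP 1996 = 3.05·851 + 23.64·919 + 58.18·746 = 67722.99.
Real GDP 2003 (at 1996 prices) = 3.05·607 + 23.64·1418 + 58.18·471 = 62775.65.
Real growth = 62775.65/67722.99 − 1 = -0.0731.

-7.31%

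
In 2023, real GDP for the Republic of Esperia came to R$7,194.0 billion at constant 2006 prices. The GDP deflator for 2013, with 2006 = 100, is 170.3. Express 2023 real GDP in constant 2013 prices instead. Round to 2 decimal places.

R$12,251.38 billion

Real GDP in 2013 prices = Real GDP in 2006 prices × (P_2013/P_2006) = 7194.0 × 1.703 = 12251.38.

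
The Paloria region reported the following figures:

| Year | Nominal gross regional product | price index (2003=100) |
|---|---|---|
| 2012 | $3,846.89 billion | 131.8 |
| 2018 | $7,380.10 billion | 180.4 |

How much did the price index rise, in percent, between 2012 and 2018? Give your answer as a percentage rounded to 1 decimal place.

Price-level change = 180.4 / 131.8 − 1 = 0.3687.

36.9%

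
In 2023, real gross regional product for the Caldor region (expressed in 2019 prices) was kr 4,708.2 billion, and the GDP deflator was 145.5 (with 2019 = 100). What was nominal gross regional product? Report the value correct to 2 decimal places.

kr 6,850.43 billion

Nominal gross regional product = Real × (GDP deflator/100) = 4708.2 × 1.455 = 6850.43.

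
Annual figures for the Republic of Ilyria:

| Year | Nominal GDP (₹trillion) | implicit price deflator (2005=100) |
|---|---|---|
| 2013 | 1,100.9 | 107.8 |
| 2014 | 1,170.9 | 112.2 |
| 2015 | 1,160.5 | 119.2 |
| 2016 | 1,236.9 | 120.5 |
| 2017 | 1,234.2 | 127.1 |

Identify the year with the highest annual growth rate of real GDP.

2016

2014: real = 1170.9/1.122 = 1043.58; growth vs 2013 (1021.24) = 2.19%.
2015: real = 1160.5/1.192 = 973.57; growth vs 2014 (1043.58) = -6.71%.
2016: real = 1236.9/1.205 = 1026.47; growth vs 2015 (973.57) = 5.43%.
2017: real = 1234.2/1.271 = 971.05; growth vs 2016 (1026.47) = -5.40%.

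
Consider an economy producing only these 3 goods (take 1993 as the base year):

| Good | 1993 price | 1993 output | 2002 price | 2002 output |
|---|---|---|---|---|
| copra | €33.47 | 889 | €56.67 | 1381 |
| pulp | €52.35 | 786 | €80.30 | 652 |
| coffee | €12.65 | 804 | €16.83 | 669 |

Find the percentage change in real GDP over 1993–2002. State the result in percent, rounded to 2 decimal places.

Real GDP 1993 = Nominal GDP 1993 = 33.47·889 + 52.35·786 + 12.65·804 = 81072.53.
Real GDP 2002 (at 1993 prices) = 33.47·1381 + 52.35·652 + 12.65·669 = 88817.12.
Real growth = 88817.12/81072.53 − 1 = 0.0955.

9.55%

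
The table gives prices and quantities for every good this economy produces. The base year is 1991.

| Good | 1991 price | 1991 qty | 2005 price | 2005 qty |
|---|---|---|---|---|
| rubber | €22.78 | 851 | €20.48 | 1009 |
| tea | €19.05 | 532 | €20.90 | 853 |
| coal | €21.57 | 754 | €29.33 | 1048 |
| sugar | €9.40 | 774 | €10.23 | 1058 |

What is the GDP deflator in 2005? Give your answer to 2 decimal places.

111.52

Nominal GDP 2005 = 20.48·1009 + 20.90·853 + 29.33·1048 + 10.23·1058 = 80053.20.
Real GDP 2005 (at 1991 prices) = 22.78·1009 + 19.05·853 + 21.57·1048 + 9.40·1058 = 71785.23.
Deflator = Nominal/Real × 100 = 80053.20/71785.23 × 100 = 111.518.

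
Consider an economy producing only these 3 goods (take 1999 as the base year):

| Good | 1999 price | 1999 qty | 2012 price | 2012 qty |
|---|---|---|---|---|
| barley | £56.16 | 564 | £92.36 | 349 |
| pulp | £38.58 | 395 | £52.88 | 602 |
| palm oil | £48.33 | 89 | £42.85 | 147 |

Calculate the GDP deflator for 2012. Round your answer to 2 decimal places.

Nominal GDP 2012 = 92.36·349 + 52.88·602 + 42.85·147 = 70366.35.
Real GDP 2012 (at 1999 prices) = 56.16·349 + 38.58·602 + 48.33·147 = 49929.51.
Deflator = Nominal/Real × 100 = 70366.35/49929.51 × 100 = 140.931.

140.93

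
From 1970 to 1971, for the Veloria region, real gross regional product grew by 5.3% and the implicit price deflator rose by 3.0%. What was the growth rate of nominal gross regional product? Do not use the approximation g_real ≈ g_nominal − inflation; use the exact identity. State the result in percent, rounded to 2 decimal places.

8.46%

(1 + g_nom) = (1 + g_real)(1 + π) = 1.0530 × 1.0300 = 1.08459.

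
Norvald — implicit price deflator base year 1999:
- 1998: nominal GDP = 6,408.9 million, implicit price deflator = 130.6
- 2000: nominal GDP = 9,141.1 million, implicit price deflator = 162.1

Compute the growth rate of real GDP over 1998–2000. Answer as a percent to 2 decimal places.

Deflate each year: 1998 → 6408.9/1.306 = 4907.27; 2000 → 9141.1/1.621 = 5639.17.
So real GDP changed by 5639.17/4907.27 − 1 = 0.1491, i.e. 14.91%.

14.91%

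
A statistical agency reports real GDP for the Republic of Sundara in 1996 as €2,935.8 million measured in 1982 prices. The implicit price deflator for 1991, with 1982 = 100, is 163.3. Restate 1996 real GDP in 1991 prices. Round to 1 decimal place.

Real GDP in 1991 prices = Real GDP in 1982 prices × (P_1991/P_1982) = 2935.8 × 1.633 = 4794.16.

€4,794.2 million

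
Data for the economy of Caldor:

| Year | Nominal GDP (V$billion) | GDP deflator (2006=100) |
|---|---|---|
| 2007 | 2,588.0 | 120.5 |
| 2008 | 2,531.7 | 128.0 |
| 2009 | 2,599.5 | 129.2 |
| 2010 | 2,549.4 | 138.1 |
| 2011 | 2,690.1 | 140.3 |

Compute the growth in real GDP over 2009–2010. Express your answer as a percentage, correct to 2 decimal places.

Real GDP 2009 = 2599.5/1.292 = 2012.00.
Real GDP 2010 = 2549.4/1.381 = 1846.05.
Change = 1846.05/2012.00 − 1 = -0.0825.

-8.25%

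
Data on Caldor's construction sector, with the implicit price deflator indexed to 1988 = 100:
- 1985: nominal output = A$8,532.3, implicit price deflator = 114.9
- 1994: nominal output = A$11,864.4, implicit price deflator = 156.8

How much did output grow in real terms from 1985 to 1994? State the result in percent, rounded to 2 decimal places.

1.90%

Real output 1985 = 8532.3 / 1.149 = 7425.85.
Real output 1994 = 11864.4 / 1.568 = 7566.58.
Real growth = 7566.58 / 7425.85 − 1 = 0.0190.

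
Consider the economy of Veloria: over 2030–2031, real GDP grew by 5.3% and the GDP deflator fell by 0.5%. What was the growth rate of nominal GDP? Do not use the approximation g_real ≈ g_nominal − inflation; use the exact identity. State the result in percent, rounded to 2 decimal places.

(1 + g_nom) = (1 + g_real)(1 + π) = 1.0530 × 0.9950 = 1.04774.

4.77%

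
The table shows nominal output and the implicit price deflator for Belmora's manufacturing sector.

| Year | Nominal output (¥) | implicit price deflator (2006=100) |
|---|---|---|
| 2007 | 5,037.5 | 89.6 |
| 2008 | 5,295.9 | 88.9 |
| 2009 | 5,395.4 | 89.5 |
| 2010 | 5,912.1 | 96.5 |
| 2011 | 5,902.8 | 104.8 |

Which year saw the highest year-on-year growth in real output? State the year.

2008

2008: real = 5295.9/0.889 = 5957.14; growth vs 2007 (5622.21) = 5.96%.
2009: real = 5395.4/0.895 = 6028.38; growth vs 2008 (5957.14) = 1.20%.
2010: real = 5912.1/0.965 = 6126.53; growth vs 2009 (6028.38) = 1.63%.
2011: real = 5902.8/1.048 = 5632.44; growth vs 2010 (6126.53) = -8.06%.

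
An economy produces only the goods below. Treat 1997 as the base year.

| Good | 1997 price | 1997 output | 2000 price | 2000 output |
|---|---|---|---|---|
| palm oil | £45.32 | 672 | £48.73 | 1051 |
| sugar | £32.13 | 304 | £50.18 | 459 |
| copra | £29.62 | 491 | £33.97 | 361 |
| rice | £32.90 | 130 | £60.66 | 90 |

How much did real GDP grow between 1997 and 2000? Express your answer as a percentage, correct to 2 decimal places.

28.78%

Real GDP 1997 = Nominal GDP 1997 = 45.32·672 + 32.13·304 + 29.62·491 + 32.90·130 = 59042.98.
Real GDP 2000 (at 1997 prices) = 45.32·1051 + 32.13·459 + 29.62·361 + 32.90·90 = 76032.81.
Real growth = 76032.81/59042.98 − 1 = 0.2878.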